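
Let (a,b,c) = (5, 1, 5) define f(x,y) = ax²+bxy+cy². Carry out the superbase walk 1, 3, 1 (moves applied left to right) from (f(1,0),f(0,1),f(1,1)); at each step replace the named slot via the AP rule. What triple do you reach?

start (5,5,11) = (f(1,0),f(0,1),f(1,1))
replace slot 1: 2·(5+11) − 5 = 27 → (27,5,11)
replace slot 3: 2·(27+5) − 11 = 53 → (27,5,53)
replace slot 1: 2·(5+53) − 27 = 89 → (89,5,53)

89,5,53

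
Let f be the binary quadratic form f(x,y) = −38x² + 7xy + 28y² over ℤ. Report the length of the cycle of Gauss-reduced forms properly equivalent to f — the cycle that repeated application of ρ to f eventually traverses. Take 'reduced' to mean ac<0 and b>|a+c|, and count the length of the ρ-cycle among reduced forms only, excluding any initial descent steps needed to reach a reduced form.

D = 4305, ⌊√D⌋ = 65
descent: ρ → (28,49,-17)  [lands on river]
river: ρ → (-17,53,22)
river: ρ → (22,35,-35)
river: ρ → (-35,35,22)
river: ρ → (22,53,-17)
river: ρ → (-17,49,28)
river: ρ → (28,63,-3)
river: ρ → (-3,63,28)
ρ-cycle length = 8 (tail of 1 descent step not counted)

8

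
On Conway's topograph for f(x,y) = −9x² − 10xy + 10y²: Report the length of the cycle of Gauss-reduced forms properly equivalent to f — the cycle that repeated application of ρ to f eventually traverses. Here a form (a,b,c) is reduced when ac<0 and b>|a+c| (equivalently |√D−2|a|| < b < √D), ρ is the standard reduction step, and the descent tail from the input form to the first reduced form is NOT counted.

D = 460, ⌊√D⌋ = 21
descent: ρ → (10,10,-9)  [lands on river]
river: ρ → (-9,8,11)
river: ρ → (11,14,-6)
river: ρ → (-6,10,15)
river: ρ → (15,20,-1)
river: ρ → (-1,20,15)
river: ρ → (15,10,-6)
river: ρ → (-6,14,11)
river: ρ → (11,8,-9)
river: ρ → (-9,10,10)
ρ-cycle length = 10 (tail of 1 descent step not counted)

10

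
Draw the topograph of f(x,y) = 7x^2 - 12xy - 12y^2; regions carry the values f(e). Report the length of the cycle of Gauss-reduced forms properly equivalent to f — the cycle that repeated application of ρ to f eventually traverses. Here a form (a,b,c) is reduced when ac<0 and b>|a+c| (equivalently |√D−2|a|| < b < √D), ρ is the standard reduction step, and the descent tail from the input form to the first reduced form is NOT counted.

D = 480, ⌊√D⌋ = 21
descent: ρ → (-12,12,7)  [lands on river]
river: ρ → (7,16,-8)
river: ρ → (-8,16,7)
river: ρ → (7,12,-12)
ρ-cycle length = 4 (tail of 1 descent step not counted)

4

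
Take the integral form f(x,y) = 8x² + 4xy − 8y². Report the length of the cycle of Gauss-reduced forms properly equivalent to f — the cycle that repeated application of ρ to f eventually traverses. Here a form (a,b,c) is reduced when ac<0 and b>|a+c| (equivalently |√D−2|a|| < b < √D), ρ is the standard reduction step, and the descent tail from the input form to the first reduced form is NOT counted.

D = 272, ⌊√D⌋ = 16
river: ρ → (-8,12,4)
river: ρ → (4,12,-8)
river: ρ → (-8,4,8)
river: ρ → (8,12,-4)
river: ρ → (-4,12,8)
river: ρ → (8,4,-8)
ρ-cycle length = 6 (tail of 0 descent steps not counted)

6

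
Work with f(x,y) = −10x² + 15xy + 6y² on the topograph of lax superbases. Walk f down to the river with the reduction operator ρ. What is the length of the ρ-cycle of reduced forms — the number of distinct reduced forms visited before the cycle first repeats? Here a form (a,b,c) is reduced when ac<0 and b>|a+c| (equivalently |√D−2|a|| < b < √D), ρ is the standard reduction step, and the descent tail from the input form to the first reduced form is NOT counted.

D = 465, ⌊√D⌋ = 21
river: ρ → (6,21,-1)
river: ρ → (-1,21,6)
river: ρ → (6,15,-10)
river: ρ → (-10,5,11)
river: ρ → (11,17,-4)
river: ρ → (-4,15,15)
river: ρ → (15,15,-4)
river: ρ → (-4,17,11)
river: ρ → (11,5,-10)
river: ρ → (-10,15,6)
ρ-cycle length = 10 (tail of 0 descent steps not counted)

10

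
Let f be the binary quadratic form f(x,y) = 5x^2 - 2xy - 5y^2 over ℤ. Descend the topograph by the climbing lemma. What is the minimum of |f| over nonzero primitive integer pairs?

descent: ρ → (-5,2,5)  [lands on river]
river: ρ → (5,8,-2)
river: ρ → (-2,8,5)
river: ρ → (5,2,-5)
river: ρ → (-5,8,2)
river: ρ → (2,8,-5)
closes: descent 1, river 6
min |a| on river = 2

2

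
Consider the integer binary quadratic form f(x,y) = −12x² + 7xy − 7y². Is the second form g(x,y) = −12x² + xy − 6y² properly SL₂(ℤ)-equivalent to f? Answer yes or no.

D₁ = -287, D₂ = -287
f is negative-definite; reduce −f:
−f: flip: (12,-7,7)→(7,7,12)
−f: reduced (well bottom): (7,7,12) with a≤c, −a<b≤a
flip sign back: reduced form of f is (-7,-7,-12)
g is negative-definite; reduce −g:
−g: flip: (12,-1,6)→(6,1,12)
−g: reduced (well bottom): (6,1,12) with a≤c, −a<b≤a
flip sign back: reduced form of g is (-6,-1,-12)
reduced forms (-7, -7, -12) vs (-6, -1, -12) ⇒ inequivalent

no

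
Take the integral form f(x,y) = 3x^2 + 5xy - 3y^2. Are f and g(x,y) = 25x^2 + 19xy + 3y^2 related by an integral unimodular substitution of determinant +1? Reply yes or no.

D₁ = 61, D₂ = 61
river cycle of f (length 6): (-3, 7, 1), (1, 7, -3), (-3, 5, 3), (3, 7, -1), (-1, 7, 3), (3, 5, -3)
river cycle of g (length 6): (3, 5, -3), (-3, 7, 1), (1, 7, -3), (-3, 5, 3), (3, 7, -1), (-1, 7, 3)
cycles coincide ⇒ equivalent

yes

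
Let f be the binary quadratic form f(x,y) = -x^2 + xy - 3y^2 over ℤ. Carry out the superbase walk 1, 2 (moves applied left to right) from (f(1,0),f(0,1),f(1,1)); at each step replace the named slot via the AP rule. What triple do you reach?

start (-1,-3,-3) = (f(1,0),f(0,1),f(1,1))
replace slot 1: 2·((-3)+(-3)) − (-1) = -11 → (-11,-3,-3)
replace slot 2: 2·((-11)+(-3)) − (-3) = -25 → (-11,-25,-3)

-11,-25,-3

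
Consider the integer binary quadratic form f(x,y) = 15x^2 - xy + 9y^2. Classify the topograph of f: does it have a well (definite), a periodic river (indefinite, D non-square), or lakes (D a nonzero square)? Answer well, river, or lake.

D = b²−4ac = (-1)² − 4·15·9 = -539
D < 0 ⇒ definite ⇒ every region one sign ⇒ single well

well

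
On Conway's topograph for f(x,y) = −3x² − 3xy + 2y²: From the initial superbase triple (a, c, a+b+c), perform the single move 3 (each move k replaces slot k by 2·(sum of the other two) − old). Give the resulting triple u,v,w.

start (-3,2,-4) = (f(1,0),f(0,1),f(1,1))
replace slot 3: 2·((-3)+2) − (-4) = 2 → (-3,2,2)

-3,2,2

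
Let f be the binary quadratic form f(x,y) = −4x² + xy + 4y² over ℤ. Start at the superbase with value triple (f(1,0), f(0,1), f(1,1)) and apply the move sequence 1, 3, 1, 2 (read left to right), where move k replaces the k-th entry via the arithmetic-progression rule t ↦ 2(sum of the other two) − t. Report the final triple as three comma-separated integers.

start (-4,4,1) = (f(1,0),f(0,1),f(1,1))
replace slot 1: 2·(4+1) − (-4) = 14 → (14,4,1)
replace slot 3: 2·(14+4) − 1 = 35 → (14,4,35)
replace slot 1: 2·(4+35) − 14 = 64 → (64,4,35)
replace slot 2: 2·(64+35) − 4 = 194 → (64,194,35)

64,194,35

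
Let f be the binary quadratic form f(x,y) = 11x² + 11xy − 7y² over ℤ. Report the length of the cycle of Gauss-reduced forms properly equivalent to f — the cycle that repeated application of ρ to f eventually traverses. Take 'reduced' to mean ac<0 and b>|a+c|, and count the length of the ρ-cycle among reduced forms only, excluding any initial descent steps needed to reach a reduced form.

D = 429, ⌊√D⌋ = 20
river: ρ → (-7,17,5)
river: ρ → (5,13,-13)
river: ρ → (-13,13,5)
river: ρ → (5,17,-7)
river: ρ → (-7,11,11)
river: ρ → (11,11,-7)
ρ-cycle length = 6 (tail of 0 descent steps not counted)

6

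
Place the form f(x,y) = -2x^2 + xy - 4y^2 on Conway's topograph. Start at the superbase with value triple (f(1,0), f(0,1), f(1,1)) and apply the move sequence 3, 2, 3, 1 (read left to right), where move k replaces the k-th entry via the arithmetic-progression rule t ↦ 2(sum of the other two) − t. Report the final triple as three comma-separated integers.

start (-2,-4,-5) = (f(1,0),f(0,1),f(1,1))
replace slot 3: 2·((-2)+(-4)) − (-5) = -7 → (-2,-4,-7)
replace slot 2: 2·((-2)+(-7)) − (-4) = -14 → (-2,-14,-7)
replace slot 3: 2·((-2)+(-14)) − (-7) = -25 → (-2,-14,-25)
replace slot 1: 2·((-14)+(-25)) − (-2) = -76 → (-76,-14,-25)

-76,-14,-25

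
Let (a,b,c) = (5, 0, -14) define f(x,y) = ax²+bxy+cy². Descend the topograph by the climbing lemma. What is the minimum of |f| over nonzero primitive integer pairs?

descent: ρ → (-14,0,5)
descent: ρ → (5,10,-9)  [lands on river]
river: ρ → (-9,8,6)
river: ρ → (6,16,-1)
river: ρ → (-1,16,6)
river: ρ → (6,8,-9)
river: ρ → (-9,10,5)
closes: descent 2, river 6
min |a| on river = 1

1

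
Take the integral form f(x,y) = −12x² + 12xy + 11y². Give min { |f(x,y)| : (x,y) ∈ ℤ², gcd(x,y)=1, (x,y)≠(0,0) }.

river: ρ → (11,10,-13)
river: ρ → (-13,16,8)
river: ρ → (8,16,-13)
river: ρ → (-13,10,11)
river: ρ → (11,12,-12)
river: ρ → (-12,12,11)
closes: descent 0, river 6
min |a| on river = 8

8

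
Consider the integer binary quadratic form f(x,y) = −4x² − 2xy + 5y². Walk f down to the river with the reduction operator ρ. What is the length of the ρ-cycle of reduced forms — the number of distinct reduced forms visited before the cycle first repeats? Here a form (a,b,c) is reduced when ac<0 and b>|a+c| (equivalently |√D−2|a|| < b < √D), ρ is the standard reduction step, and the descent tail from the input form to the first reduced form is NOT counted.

D = 84, ⌊√D⌋ = 9
descent: ρ → (5,2,-4)  [lands on river]
river: ρ → (-4,6,3)
river: ρ → (3,6,-4)
river: ρ → (-4,2,5)
river: ρ → (5,8,-1)
river: ρ → (-1,8,5)
ρ-cycle length = 6 (tail of 1 descent step not counted)

6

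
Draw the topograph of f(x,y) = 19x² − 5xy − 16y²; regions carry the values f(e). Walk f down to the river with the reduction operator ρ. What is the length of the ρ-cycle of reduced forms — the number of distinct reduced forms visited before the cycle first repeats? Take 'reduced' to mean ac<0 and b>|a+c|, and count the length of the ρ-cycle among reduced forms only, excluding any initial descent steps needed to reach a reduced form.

D = 1241, ⌊√D⌋ = 35
descent: ρ → (-16,5,19)  [lands on river]
river: ρ → (19,33,-2)
river: ρ → (-2,35,2)
river: ρ → (2,33,-19)
river: ρ → (-19,5,16)
river: ρ → (16,27,-8)
river: ρ → (-8,21,25)
river: ρ → (25,29,-4)
river: ρ → (-4,35,1)
river: ρ → (1,35,-4)
river: ρ → (-4,29,25)
river: ρ → (25,21,-8)
river: ρ → (-8,27,16)
river: ρ → (16,5,-19)
river: ρ → (-19,33,2)
river: ρ → (2,35,-2)
river: ρ → (-2,33,19)
river: ρ → (19,5,-16)
river: ρ → (-16,27,8)
river: ρ → (8,21,-25)
river: ρ → (-25,29,4)
river: ρ → (4,35,-1)
river: ρ → (-1,35,4)
river: ρ → (4,29,-25)
river: ρ → (-25,21,8)
river: ρ → (8,27,-16)
ρ-cycle length = 26 (tail of 1 descent step not counted)

26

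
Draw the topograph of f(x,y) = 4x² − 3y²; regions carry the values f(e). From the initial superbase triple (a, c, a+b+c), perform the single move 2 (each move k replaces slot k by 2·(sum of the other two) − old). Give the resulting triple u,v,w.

start (4,-3,1) = (f(1,0),f(0,1),f(1,1))
replace slot 2: 2·(4+1) − (-3) = 13 → (4,13,1)

4,13,1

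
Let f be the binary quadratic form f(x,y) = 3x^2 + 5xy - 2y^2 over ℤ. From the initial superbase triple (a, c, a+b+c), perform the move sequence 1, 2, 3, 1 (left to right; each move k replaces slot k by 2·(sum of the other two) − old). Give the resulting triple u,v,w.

start (3,-2,6) = (f(1,0),f(0,1),f(1,1))
replace slot 1: 2·((-2)+6) − 3 = 5 → (5,-2,6)
replace slot 2: 2·(5+6) − (-2) = 24 → (5,24,6)
replace slot 3: 2·(5+24) − 6 = 52 → (5,24,52)
replace slot 1: 2·(24+52) − 5 = 147 → (147,24,52)

147,24,52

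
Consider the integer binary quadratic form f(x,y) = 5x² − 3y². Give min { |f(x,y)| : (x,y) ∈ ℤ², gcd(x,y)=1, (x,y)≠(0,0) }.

descent: ρ → (-3,6,2)  [lands on river]
river: ρ → (2,6,-3)
closes: descent 1, river 2
min |a| on river = 2

2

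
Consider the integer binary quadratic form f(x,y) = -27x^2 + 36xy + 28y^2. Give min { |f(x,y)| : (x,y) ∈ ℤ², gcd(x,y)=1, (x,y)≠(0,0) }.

river: ρ → (28,20,-35)
river: ρ → (-35,50,13)
river: ρ → (13,54,-27)
river: ρ → (-27,54,13)
river: ρ → (13,50,-35)
river: ρ → (-35,20,28)
river: ρ → (28,36,-27)
river: ρ → (-27,18,37)
river: ρ → (37,56,-8)
river: ρ → (-8,56,37)
river: ρ → (37,18,-27)
river: ρ → (-27,36,28)
closes: descent 0, river 12
min |a| on river = 8

8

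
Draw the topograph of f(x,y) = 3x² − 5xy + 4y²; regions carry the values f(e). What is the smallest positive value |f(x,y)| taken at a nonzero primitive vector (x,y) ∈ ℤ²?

translate: b→1 (≡-5 mod 6), so (3,-5,4)→(3,1,2)
flip: (3,1,2)→(2,-1,3)
reduced (well bottom): (2,-1,3) with a≤c, −a<b≤a
well minimum = a = 2

2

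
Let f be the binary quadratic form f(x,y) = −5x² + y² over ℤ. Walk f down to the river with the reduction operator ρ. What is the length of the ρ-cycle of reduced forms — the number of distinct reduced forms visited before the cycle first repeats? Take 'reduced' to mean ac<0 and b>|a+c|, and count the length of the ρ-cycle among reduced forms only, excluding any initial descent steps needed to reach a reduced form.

D = 20, ⌊√D⌋ = 4
descent: ρ → (1,4,-1)  [lands on river]
river: ρ → (-1,4,1)
ρ-cycle length = 2 (tail of 1 descent step not counted)

2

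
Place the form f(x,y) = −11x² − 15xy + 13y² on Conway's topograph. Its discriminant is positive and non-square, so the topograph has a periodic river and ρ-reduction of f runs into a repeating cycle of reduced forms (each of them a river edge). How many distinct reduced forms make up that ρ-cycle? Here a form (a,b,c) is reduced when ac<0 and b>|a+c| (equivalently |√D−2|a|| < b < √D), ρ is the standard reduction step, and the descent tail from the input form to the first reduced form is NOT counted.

D = 797, ⌊√D⌋ = 28
descent: ρ → (13,15,-11)  [lands on river]
river: ρ → (-11,7,17)
river: ρ → (17,27,-1)
river: ρ → (-1,27,17)
river: ρ → (17,7,-11)
river: ρ → (-11,15,13)
river: ρ → (13,11,-13)
river: ρ → (-13,15,11)
river: ρ → (11,7,-17)
river: ρ → (-17,27,1)
river: ρ → (1,27,-17)
river: ρ → (-17,7,11)
river: ρ → (11,15,-13)
river: ρ → (-13,11,13)
ρ-cycle length = 14 (tail of 1 descent step not counted)

14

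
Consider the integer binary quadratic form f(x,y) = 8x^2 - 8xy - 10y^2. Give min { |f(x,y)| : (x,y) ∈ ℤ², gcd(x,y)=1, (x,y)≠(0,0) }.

descent: ρ → (-10,8,8)  [lands on river]
river: ρ → (8,8,-10)
river: ρ → (-10,12,6)
river: ρ → (6,12,-10)
closes: descent 1, river 4
min |a| on river = 6

6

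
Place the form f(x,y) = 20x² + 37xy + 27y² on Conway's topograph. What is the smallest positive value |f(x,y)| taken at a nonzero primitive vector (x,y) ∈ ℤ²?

translate: b→-3 (≡37 mod 40), so (20,37,27)→(20,-3,10)
flip: (20,-3,10)→(10,3,20)
reduced (well bottom): (10,3,20) with a≤c, −a<b≤a
well minimum = a = 10

10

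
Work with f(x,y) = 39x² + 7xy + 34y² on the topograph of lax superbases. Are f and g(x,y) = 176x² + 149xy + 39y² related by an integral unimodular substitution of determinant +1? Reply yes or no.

D₁ = -5255, D₂ = -5255
f: flip: (39,7,34)→(34,-7,39)
f: reduced (well bottom): (34,-7,39) with a≤c, −a<b≤a
g: flip: (176,149,39)→(39,-149,176)
g: translate: b→7 (≡-149 mod 78), so (39,-149,176)→(39,7,34)
g: flip: (39,7,34)→(34,-7,39)
g: reduced (well bottom): (34,-7,39) with a≤c, −a<b≤a
reduced forms (34, -7, 39) vs (34, -7, 39) ⇒ equivalent

yes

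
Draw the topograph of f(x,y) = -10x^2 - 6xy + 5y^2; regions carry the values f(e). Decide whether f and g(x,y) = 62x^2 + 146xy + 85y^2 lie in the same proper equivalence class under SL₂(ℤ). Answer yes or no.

D₁ = 236, D₂ = 236
river cycle of f (length 6): (5, 6, -10), (-10, 14, 1), (1, 14, -10), (-10, 6, 5), (5, 14, -2), (-2, 14, 5)
river cycle of g (length 6): (1, 14, -10), (-10, 6, 5), (5, 14, -2), (-2, 14, 5), (5, 6, -10), (-10, 14, 1)
cycles coincide ⇒ equivalent

yes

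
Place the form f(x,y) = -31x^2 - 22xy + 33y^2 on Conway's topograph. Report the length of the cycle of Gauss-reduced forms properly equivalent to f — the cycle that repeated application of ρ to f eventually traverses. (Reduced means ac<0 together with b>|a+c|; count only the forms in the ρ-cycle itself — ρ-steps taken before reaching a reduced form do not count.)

D = 4576, ⌊√D⌋ = 67
descent: ρ → (33,22,-31)  [lands on river]
river: ρ → (-31,40,24)
river: ρ → (24,56,-15)
river: ρ → (-15,64,8)
river: ρ → (8,64,-15)
river: ρ → (-15,56,24)
river: ρ → (24,40,-31)
river: ρ → (-31,22,33)
river: ρ → (33,44,-20)
river: ρ → (-20,36,41)
river: ρ → (41,46,-15)
river: ρ → (-15,44,44)
river: ρ → (44,44,-15)
river: ρ → (-15,46,41)
river: ρ → (41,36,-20)
river: ρ → (-20,44,33)
ρ-cycle length = 16 (tail of 1 descent step not counted)

16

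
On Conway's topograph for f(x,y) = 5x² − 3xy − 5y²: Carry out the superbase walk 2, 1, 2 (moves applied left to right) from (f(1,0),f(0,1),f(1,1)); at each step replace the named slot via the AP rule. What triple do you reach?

start (5,-5,-3) = (f(1,0),f(0,1),f(1,1))
replace slot 2: 2·(5+(-3)) − (-5) = 9 → (5,9,-3)
replace slot 1: 2·(9+(-3)) − 5 = 7 → (7,9,-3)
replace slot 2: 2·(7+(-3)) − 9 = -1 → (7,-1,-3)

7,-1,-3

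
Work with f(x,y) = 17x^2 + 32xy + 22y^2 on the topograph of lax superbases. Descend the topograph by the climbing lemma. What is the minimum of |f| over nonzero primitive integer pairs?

translate: b→-2 (≡32 mod 34), so (17,32,22)→(17,-2,7)
flip: (17,-2,7)→(7,2,17)
reduced (well bottom): (7,2,17) with a≤c, −a<b≤a
well minimum = a = 7

7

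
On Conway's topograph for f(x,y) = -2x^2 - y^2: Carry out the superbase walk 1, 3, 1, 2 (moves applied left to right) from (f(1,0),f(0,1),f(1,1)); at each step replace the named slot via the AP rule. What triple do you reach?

start (-2,-1,-3) = (f(1,0),f(0,1),f(1,1))
replace slot 1: 2·((-1)+(-3)) − (-2) = -6 → (-6,-1,-3)
replace slot 3: 2·((-6)+(-1)) − (-3) = -11 → (-6,-1,-11)
replace slot 1: 2·((-1)+(-11)) − (-6) = -18 → (-18,-1,-11)
replace slot 2: 2·((-18)+(-11)) − (-1) = -57 → (-18,-57,-11)

-18,-57,-11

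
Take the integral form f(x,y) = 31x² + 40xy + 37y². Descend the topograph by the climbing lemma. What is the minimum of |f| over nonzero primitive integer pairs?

translate: b→-22 (≡40 mod 62), so (31,40,37)→(31,-22,28)
flip: (31,-22,28)→(28,22,31)
reduced (well bottom): (28,22,31) with a≤c, −a<b≤a
well minimum = a = 28

28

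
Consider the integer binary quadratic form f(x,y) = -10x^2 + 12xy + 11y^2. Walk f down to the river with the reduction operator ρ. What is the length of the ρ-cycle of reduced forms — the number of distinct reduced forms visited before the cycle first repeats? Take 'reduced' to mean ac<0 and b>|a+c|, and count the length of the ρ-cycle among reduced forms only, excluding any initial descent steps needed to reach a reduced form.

D = 584, ⌊√D⌋ = 24
river: ρ → (11,10,-11)
river: ρ → (-11,12,10)
river: ρ → (10,8,-13)
river: ρ → (-13,18,5)
river: ρ → (5,22,-5)
river: ρ → (-5,18,13)
river: ρ → (13,8,-10)
river: ρ → (-10,12,11)
ρ-cycle length = 8 (tail of 0 descent steps not counted)

8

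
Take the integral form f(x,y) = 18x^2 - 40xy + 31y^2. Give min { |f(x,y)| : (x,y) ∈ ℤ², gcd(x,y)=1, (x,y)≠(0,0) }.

translate: b→-4 (≡-40 mod 36), so (18,-40,31)→(18,-4,9)
flip: (18,-4,9)→(9,4,18)
reduced (well bottom): (9,4,18) with a≤c, −a<b≤a
well minimum = a = 9

9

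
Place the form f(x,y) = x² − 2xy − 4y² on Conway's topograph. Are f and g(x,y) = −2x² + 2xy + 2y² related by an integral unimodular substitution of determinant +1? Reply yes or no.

D₁ = 20, D₂ = 20
river cycle of f (length 2): (1, 4, -1), (-1, 4, 1)
river cycle of g (length 2): (2, 2, -2), (-2, 2, 2)
cycles differ ⇒ inequivalent

no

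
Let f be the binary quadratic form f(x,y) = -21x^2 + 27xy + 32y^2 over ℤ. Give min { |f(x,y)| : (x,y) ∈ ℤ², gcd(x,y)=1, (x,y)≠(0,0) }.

river: ρ → (32,37,-16)
river: ρ → (-16,27,42)
river: ρ → (42,57,-1)
river: ρ → (-1,57,42)
river: ρ → (42,27,-16)
river: ρ → (-16,37,32)
river: ρ → (32,27,-21)
river: ρ → (-21,57,2)
river: ρ → (2,55,-49)
river: ρ → (-49,43,8)
river: ρ → (8,53,-19)
river: ρ → (-19,23,38)
river: ρ → (38,53,-4)
river: ρ → (-4,51,51)
river: ρ → (51,51,-4)
river: ρ → (-4,53,38)
river: ρ → (38,23,-19)
river: ρ → (-19,53,8)
river: ρ → (8,43,-49)
river: ρ → (-49,55,2)
river: ρ → (2,57,-21)
river: ρ → (-21,27,32)
closes: descent 0, river 22
min |a| on river = 1

1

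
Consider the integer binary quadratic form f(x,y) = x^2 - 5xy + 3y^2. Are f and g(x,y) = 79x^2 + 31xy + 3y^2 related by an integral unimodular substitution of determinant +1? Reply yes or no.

D₁ = 13, D₂ = 13
river cycle of f (length 2): (-1, 3, 1), (1, 3, -1)
river cycle of g (length 2): (-1, 3, 1), (1, 3, -1)
cycles coincide ⇒ equivalent

yes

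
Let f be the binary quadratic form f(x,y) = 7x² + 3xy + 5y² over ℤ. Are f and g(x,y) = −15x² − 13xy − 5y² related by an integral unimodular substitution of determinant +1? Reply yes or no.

D₁ = -131, D₂ = -131
f: flip: (7,3,5)→(5,-3,7)
f: reduced (well bottom): (5,-3,7) with a≤c, −a<b≤a
g is negative-definite; reduce −g:
−g: flip: (15,13,5)→(5,-13,15)
−g: translate: b→-3 (≡-13 mod 10), so (5,-13,15)→(5,-3,7)
−g: reduced (well bottom): (5,-3,7) with a≤c, −a<b≤a
flip sign back: reduced form of g is (-5,3,-7)
reduced forms (5, -3, 7) vs (-5, 3, -7) ⇒ inequivalent

no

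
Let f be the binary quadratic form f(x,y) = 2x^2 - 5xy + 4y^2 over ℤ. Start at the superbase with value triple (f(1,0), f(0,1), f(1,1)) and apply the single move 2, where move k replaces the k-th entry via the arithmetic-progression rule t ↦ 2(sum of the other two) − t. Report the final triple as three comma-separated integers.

start (2,4,1) = (f(1,0),f(0,1),f(1,1))
replace slot 2: 2·(2+1) − 4 = 2 → (2,2,1)

2,2,1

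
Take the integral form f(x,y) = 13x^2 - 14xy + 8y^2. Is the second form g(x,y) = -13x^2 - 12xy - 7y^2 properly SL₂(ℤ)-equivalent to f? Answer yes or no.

D₁ = -220, D₂ = -220
f: translate: b→12 (≡-14 mod 26), so (13,-14,8)→(13,12,7)
f: flip: (13,12,7)→(7,-12,13)
f: translate: b→2 (≡-12 mod 14), so (7,-12,13)→(7,2,8)
f: reduced (well bottom): (7,2,8) with a≤c, −a<b≤a
g is negative-definite; reduce −g:
−g: flip: (13,12,7)→(7,-12,13)
−g: translate: b→2 (≡-12 mod 14), so (7,-12,13)→(7,2,8)
−g: reduced (well bottom): (7,2,8) with a≤c, −a<b≤a
flip sign back: reduced form of g is (-7,-2,-8)
reduced forms (7, 2, 8) vs (-7, -2, -8) ⇒ inequivalent

no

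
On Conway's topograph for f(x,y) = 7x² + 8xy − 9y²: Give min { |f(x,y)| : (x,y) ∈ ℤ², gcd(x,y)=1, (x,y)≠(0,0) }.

river: ρ → (-9,10,6)
river: ρ → (6,14,-5)
river: ρ → (-5,16,3)
river: ρ → (3,14,-10)
river: ρ → (-10,6,7)
river: ρ → (7,8,-9)
closes: descent 0, river 6
min |a| on river = 3

3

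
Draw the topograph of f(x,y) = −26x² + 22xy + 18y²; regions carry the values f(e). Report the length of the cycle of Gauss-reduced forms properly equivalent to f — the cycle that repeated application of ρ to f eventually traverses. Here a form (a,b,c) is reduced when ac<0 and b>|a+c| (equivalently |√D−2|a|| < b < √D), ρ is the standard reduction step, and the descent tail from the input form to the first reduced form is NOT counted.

D = 2356, ⌊√D⌋ = 48
river: ρ → (18,14,-30)
river: ρ → (-30,46,2)
river: ρ → (2,46,-30)
river: ρ → (-30,14,18)
river: ρ → (18,22,-26)
river: ρ → (-26,30,14)
river: ρ → (14,26,-30)
river: ρ → (-30,34,10)
river: ρ → (10,46,-6)
river: ρ → (-6,38,38)
river: ρ → (38,38,-6)
river: ρ → (-6,46,10)
river: ρ → (10,34,-30)
river: ρ → (-30,26,14)
river: ρ → (14,30,-26)
river: ρ → (-26,22,18)
ρ-cycle length = 16 (tail of 0 descent steps not counted)

16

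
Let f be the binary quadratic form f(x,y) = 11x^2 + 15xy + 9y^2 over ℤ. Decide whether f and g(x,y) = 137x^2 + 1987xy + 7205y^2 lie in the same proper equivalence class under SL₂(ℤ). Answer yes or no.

D₁ = -171, D₂ = -171
f: translate: b→-7 (≡15 mod 22), so (11,15,9)→(11,-7,5)
f: flip: (11,-7,5)→(5,7,11)
f: translate: b→-3 (≡7 mod 10), so (5,7,11)→(5,-3,9)
f: reduced (well bottom): (5,-3,9) with a≤c, −a<b≤a
g: translate: b→69 (≡1987 mod 274), so (137,1987,7205)→(137,69,9)
g: flip: (137,69,9)→(9,-69,137)
g: translate: b→3 (≡-69 mod 18), so (9,-69,137)→(9,3,5)
g: flip: (9,3,5)→(5,-3,9)
g: reduced (well bottom): (5,-3,9) with a≤c, −a<b≤a
reduced forms (5, -3, 9) vs (5, -3, 9) ⇒ equivalent

yes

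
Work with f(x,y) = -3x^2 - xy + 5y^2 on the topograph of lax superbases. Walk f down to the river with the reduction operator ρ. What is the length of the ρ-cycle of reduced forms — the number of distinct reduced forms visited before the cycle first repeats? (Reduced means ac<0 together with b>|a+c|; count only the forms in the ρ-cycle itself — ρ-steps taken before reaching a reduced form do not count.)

D = 61, ⌊√D⌋ = 7
descent: ρ → (5,1,-3)
descent: ρ → (-3,5,3)  [lands on river]
river: ρ → (3,7,-1)
river: ρ → (-1,7,3)
river: ρ → (3,5,-3)
river: ρ → (-3,7,1)
river: ρ → (1,7,-3)
ρ-cycle length = 6 (tail of 2 descent steps not counted)

6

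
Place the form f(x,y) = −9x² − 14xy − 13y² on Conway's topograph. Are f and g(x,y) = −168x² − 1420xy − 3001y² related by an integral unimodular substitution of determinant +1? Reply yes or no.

D₁ = -272, D₂ = -272
f is negative-definite; reduce −f:
−f: translate: b→-4 (≡14 mod 18), so (9,14,13)→(9,-4,8)
−f: flip: (9,-4,8)→(8,4,9)
−f: reduced (well bottom): (8,4,9) with a≤c, −a<b≤a
flip sign back: reduced form of f is (-8,-4,-9)
g is negative-definite; reduce −g:
−g: translate: b→76 (≡1420 mod 336), so (168,1420,3001)→(168,76,9)
−g: flip: (168,76,9)→(9,-76,168)
−g: translate: b→-4 (≡-76 mod 18), so (9,-76,168)→(9,-4,8)
−g: flip: (9,-4,8)→(8,4,9)
−g: reduced (well bottom): (8,4,9) with a≤c, −a<b≤a
flip sign back: reduced form of g is (-8,-4,-9)
reduced forms (-8, -4, -9) vs (-8, -4, -9) ⇒ equivalent

yes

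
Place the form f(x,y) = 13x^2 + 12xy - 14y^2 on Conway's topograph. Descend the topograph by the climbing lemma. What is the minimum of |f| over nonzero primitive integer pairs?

river: ρ → (-14,16,11)
river: ρ → (11,28,-2)
river: ρ → (-2,28,11)
river: ρ → (11,16,-14)
river: ρ → (-14,12,13)
river: ρ → (13,14,-13)
river: ρ → (-13,12,14)
river: ρ → (14,16,-11)
river: ρ → (-11,28,2)
river: ρ → (2,28,-11)
river: ρ → (-11,16,14)
river: ρ → (14,12,-13)
river: ρ → (-13,14,13)
river: ρ → (13,12,-14)
closes: descent 0, river 14
min |a| on river = 2

2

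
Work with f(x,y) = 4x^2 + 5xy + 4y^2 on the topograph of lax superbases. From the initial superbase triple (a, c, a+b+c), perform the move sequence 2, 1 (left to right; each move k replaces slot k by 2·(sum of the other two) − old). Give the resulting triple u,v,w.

start (4,4,13) = (f(1,0),f(0,1),f(1,1))
replace slot 2: 2·(4+13) − 4 = 30 → (4,30,13)
replace slot 1: 2·(30+13) − 4 = 82 → (82,30,13)

82,30,13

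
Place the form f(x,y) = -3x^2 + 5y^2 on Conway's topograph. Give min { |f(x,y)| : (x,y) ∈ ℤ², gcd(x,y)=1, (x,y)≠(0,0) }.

descent: ρ → (5,0,-3)
descent: ρ → (-3,6,2)  [lands on river]
river: ρ → (2,6,-3)
closes: descent 2, river 2
min |a| on river = 2

2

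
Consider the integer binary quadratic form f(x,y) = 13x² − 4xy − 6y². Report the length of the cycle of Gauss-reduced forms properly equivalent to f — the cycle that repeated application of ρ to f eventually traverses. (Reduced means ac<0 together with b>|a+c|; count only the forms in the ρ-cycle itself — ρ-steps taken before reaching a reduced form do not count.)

D = 328, ⌊√D⌋ = 18
descent: ρ → (-6,16,3)  [lands on river]
river: ρ → (3,14,-11)
river: ρ → (-11,8,6)
river: ρ → (6,16,-3)
river: ρ → (-3,14,11)
river: ρ → (11,8,-6)
ρ-cycle length = 6 (tail of 1 descent step not counted)

6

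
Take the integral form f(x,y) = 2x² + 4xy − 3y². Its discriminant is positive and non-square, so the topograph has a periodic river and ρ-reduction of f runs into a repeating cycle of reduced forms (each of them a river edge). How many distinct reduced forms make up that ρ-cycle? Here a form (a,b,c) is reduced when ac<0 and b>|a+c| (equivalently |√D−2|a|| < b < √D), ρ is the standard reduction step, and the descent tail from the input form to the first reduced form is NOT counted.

D = 40, ⌊√D⌋ = 6
river: ρ → (-3,2,3)
river: ρ → (3,4,-2)
river: ρ → (-2,4,3)
river: ρ → (3,2,-3)
river: ρ → (-3,4,2)
river: ρ → (2,4,-3)
ρ-cycle length = 6 (tail of 0 descent steps not counted)

6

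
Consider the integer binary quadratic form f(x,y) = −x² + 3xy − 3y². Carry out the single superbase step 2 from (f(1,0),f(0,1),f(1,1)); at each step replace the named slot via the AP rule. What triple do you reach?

start (-1,-3,-1) = (f(1,0),f(0,1),f(1,1))
replace slot 2: 2·((-1)+(-1)) − (-3) = -1 → (-1,-1,-1)

-1,-1,-1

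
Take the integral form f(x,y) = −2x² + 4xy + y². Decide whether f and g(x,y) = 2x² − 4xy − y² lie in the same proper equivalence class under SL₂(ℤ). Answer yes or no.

D₁ = 24, D₂ = 24
river cycle of f (length 2): (1, 4, -2), (-2, 4, 1)
river cycle of g (length 2): (-1, 4, 2), (2, 4, -1)
cycles differ ⇒ inequivalent

no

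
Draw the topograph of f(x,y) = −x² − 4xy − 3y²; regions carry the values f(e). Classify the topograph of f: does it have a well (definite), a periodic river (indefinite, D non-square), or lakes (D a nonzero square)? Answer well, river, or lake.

D = b²−4ac = (-4)² − 4·(-1)·(-3) = 4
D = 2² is a perfect square ⇒ form factors over ℤ ⇒ lakes

lake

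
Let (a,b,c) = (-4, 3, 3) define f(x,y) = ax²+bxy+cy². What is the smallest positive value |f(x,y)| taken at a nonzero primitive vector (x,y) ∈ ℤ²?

river: ρ → (3,3,-4)
river: ρ → (-4,5,2)
river: ρ → (2,7,-1)
river: ρ → (-1,7,2)
river: ρ → (2,5,-4)
river: ρ → (-4,3,3)
closes: descent 0, river 6
min |a| on river = 1

1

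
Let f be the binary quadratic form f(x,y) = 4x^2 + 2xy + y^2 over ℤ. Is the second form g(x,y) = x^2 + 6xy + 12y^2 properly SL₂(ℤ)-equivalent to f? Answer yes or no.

D₁ = -12, D₂ = -12
f: flip: (4,2,1)→(1,-2,4)
f: translate: b→0 (≡-2 mod 2), so (1,-2,4)→(1,0,3)
f: reduced (well bottom): (1,0,3) with a≤c, −a<b≤a
g: translate: b→0 (≡6 mod 2), so (1,6,12)→(1,0,3)
g: reduced (well bottom): (1,0,3) with a≤c, −a<b≤a
reduced forms (1, 0, 3) vs (1, 0, 3) ⇒ equivalent

yes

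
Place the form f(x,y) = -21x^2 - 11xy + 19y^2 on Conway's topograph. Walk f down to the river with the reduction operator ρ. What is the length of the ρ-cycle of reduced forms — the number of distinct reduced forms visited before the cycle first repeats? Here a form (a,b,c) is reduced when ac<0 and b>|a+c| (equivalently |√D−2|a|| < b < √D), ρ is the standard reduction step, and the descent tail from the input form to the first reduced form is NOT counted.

D = 1717, ⌊√D⌋ = 41
descent: ρ → (19,11,-21)  [lands on river]
river: ρ → (-21,31,9)
river: ρ → (9,41,-1)
river: ρ → (-1,41,9)
river: ρ → (9,31,-21)
river: ρ → (-21,11,19)
river: ρ → (19,27,-13)
river: ρ → (-13,25,21)
river: ρ → (21,17,-17)
river: ρ → (-17,17,21)
river: ρ → (21,25,-13)
river: ρ → (-13,27,19)
ρ-cycle length = 12 (tail of 1 descent step not counted)

12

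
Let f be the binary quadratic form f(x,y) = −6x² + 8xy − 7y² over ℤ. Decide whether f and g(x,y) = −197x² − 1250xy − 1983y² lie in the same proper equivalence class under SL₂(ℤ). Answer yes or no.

D₁ = -104, D₂ = -104
f is negative-definite; reduce −f:
−f: translate: b→4 (≡-8 mod 12), so (6,-8,7)→(6,4,5)
−f: flip: (6,4,5)→(5,-4,6)
−f: reduced (well bottom): (5,-4,6) with a≤c, −a<b≤a
flip sign back: reduced form of f is (-5,4,-6)
g is negative-definite; reduce −g:
−g: translate: b→68 (≡1250 mod 394), so (197,1250,1983)→(197,68,6)
−g: flip: (197,68,6)→(6,-68,197)
−g: translate: b→4 (≡-68 mod 12), so (6,-68,197)→(6,4,5)
−g: flip: (6,4,5)→(5,-4,6)
−g: reduced (well bottom): (5,-4,6) with a≤c, −a<b≤a
flip sign back: reduced form of g is (-5,4,-6)
reduced forms (-5, 4, -6) vs (-5, 4, -6) ⇒ equivalent

yes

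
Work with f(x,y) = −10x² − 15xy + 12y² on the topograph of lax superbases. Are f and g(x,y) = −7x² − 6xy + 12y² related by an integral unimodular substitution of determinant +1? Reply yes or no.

D₁ = 705, D₂ = 372
discriminants differ ⇒ not SL₂(ℤ)-equivalent

no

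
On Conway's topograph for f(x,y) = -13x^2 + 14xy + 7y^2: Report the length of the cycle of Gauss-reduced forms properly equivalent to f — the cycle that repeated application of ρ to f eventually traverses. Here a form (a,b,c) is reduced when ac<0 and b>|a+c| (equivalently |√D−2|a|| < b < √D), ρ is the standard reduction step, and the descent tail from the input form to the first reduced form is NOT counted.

D = 560, ⌊√D⌋ = 23
river: ρ → (7,14,-13)
river: ρ → (-13,12,8)
river: ρ → (8,20,-5)
river: ρ → (-5,20,8)
river: ρ → (8,12,-13)
river: ρ → (-13,14,7)
ρ-cycle length = 6 (tail of 0 descent steps not counted)

6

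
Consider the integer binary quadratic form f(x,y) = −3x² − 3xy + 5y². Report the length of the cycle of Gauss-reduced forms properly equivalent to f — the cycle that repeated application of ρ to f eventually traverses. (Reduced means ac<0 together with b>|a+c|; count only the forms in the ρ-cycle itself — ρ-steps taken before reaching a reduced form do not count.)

D = 69, ⌊√D⌋ = 8
descent: ρ → (5,3,-3)  [lands on river]
river: ρ → (-3,3,5)
river: ρ → (5,7,-1)
river: ρ → (-1,7,5)
ρ-cycle length = 4 (tail of 1 descent step not counted)

4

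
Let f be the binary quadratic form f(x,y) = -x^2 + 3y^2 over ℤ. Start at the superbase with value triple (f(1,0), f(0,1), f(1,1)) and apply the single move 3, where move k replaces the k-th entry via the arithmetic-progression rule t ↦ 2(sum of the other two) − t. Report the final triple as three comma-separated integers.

start (-1,3,2) = (f(1,0),f(0,1),f(1,1))
replace slot 3: 2·((-1)+3) − 2 = 2 → (-1,3,2)

-1,3,2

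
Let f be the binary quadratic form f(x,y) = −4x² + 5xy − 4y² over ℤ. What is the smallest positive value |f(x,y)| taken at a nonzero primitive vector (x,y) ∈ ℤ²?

translate: b→3 (≡-5 mod 8), so (4,-5,4)→(4,3,3)
flip: (4,3,3)→(3,-3,4)
translate: b→3 (≡-3 mod 6), so (3,-3,4)→(3,3,4)
reduced (well bottom): (3,3,4) with a≤c, −a<b≤a
well minimum |f| = |-3| = 3 (negative-definite)

3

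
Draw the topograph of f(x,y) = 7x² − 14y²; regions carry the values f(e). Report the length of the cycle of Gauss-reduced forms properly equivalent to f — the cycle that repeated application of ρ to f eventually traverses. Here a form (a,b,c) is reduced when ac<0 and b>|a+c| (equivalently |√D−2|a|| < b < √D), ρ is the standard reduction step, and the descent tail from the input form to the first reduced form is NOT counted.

D = 392, ⌊√D⌋ = 19
descent: ρ → (-14,0,7)
descent: ρ → (7,14,-7)  [lands on river]
river: ρ → (-7,14,7)
ρ-cycle length = 2 (tail of 2 descent steps not counted)

2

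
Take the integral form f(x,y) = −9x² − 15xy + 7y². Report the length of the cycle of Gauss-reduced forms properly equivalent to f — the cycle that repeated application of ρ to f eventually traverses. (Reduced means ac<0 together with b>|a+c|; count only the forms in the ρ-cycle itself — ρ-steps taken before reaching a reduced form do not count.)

D = 477, ⌊√D⌋ = 21
descent: ρ → (7,15,-9)  [lands on river]
river: ρ → (-9,21,1)
river: ρ → (1,21,-9)
river: ρ → (-9,15,7)
river: ρ → (7,13,-11)
river: ρ → (-11,9,9)
river: ρ → (9,9,-11)
river: ρ → (-11,13,7)
ρ-cycle length = 8 (tail of 1 descent step not counted)

8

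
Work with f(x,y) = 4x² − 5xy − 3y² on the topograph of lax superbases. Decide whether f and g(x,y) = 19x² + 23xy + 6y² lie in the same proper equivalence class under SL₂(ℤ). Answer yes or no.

D₁ = 73, D₂ = 73
river cycle of f (length 18): (-3, 5, 4), (4, 3, -4), (-4, 5, 3), (3, 7, -2), (-2, 5, 6), (6, 7, -1), (-1, 7, 6), (6, 5, -2), (-2, 7, 3), (3, 5, -4), … (8 more)
river cycle of g (length 18): (-3, 5, 4), (4, 3, -4), (-4, 5, 3), (3, 7, -2), (-2, 5, 6), (6, 7, -1), (-1, 7, 6), (6, 5, -2), (-2, 7, 3), (3, 5, -4), … (8 more)
cycles coincide ⇒ equivalent

yes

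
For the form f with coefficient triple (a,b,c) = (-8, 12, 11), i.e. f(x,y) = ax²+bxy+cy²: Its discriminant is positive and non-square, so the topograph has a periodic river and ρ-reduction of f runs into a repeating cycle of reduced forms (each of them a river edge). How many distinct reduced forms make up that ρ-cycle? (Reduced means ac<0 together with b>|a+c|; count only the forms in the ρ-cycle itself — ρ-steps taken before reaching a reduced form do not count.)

D = 496, ⌊√D⌋ = 22
river: ρ → (11,10,-9)
river: ρ → (-9,8,12)
river: ρ → (12,16,-5)
river: ρ → (-5,14,15)
river: ρ → (15,16,-4)
river: ρ → (-4,16,15)
river: ρ → (15,14,-5)
river: ρ → (-5,16,12)
river: ρ → (12,8,-9)
river: ρ → (-9,10,11)
river: ρ → (11,12,-8)
river: ρ → (-8,20,3)
river: ρ → (3,22,-1)
river: ρ → (-1,22,3)
river: ρ → (3,20,-8)
river: ρ → (-8,12,11)
ρ-cycle length = 16 (tail of 0 descent steps not counted)

16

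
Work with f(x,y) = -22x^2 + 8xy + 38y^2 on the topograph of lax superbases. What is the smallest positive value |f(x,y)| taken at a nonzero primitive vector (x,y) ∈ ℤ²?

descent: ρ → (38,-8,-22)
descent: ρ → (-22,52,8)  [lands on river]
river: ρ → (8,44,-46)
river: ρ → (-46,48,6)
river: ρ → (6,48,-46)
river: ρ → (-46,44,8)
river: ρ → (8,52,-22)
river: ρ → (-22,36,24)
river: ρ → (24,12,-34)
river: ρ → (-34,56,2)
river: ρ → (2,56,-34)
river: ρ → (-34,12,24)
river: ρ → (24,36,-22)
closes: descent 2, river 12
min |a| on river = 2

2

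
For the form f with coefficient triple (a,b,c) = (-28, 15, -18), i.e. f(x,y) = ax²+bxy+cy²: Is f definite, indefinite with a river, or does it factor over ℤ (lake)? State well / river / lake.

D = b²−4ac = 15² − 4·(-28)·(-18) = -1791
D < 0 ⇒ definite ⇒ every region one sign ⇒ single well

well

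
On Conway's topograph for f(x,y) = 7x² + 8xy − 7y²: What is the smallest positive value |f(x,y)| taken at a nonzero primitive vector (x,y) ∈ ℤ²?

river: ρ → (-7,6,8)
river: ρ → (8,10,-5)
river: ρ → (-5,10,8)
river: ρ → (8,6,-7)
river: ρ → (-7,8,7)
river: ρ → (7,6,-8)
river: ρ → (-8,10,5)
river: ρ → (5,10,-8)
river: ρ → (-8,6,7)
river: ρ → (7,8,-7)
closes: descent 0, river 10
min |a| on river = 5

5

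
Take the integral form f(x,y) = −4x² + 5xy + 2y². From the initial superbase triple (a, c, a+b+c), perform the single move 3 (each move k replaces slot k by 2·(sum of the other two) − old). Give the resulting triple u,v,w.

start (-4,2,3) = (f(1,0),f(0,1),f(1,1))
replace slot 3: 2·((-4)+2) − 3 = -7 → (-4,2,-7)

-4,2,-7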